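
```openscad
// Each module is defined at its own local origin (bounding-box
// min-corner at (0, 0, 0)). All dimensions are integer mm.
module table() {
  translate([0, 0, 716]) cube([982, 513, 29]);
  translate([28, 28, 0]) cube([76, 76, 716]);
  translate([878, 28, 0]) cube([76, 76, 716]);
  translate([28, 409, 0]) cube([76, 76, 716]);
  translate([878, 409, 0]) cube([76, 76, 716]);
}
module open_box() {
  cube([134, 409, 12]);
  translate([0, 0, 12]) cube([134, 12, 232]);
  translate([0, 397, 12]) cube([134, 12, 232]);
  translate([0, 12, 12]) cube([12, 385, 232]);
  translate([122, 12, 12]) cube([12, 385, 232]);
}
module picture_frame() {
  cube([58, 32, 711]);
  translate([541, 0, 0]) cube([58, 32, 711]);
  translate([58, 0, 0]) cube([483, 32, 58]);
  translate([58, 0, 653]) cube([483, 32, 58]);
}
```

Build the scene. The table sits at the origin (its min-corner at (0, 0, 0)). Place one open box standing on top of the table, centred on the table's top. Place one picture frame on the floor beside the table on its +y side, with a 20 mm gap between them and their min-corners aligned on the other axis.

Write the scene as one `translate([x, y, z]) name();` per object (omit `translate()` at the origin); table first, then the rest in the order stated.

table();
translate([424, 52, 745]) open_box();
translate([0, 533, 0]) picture_frame();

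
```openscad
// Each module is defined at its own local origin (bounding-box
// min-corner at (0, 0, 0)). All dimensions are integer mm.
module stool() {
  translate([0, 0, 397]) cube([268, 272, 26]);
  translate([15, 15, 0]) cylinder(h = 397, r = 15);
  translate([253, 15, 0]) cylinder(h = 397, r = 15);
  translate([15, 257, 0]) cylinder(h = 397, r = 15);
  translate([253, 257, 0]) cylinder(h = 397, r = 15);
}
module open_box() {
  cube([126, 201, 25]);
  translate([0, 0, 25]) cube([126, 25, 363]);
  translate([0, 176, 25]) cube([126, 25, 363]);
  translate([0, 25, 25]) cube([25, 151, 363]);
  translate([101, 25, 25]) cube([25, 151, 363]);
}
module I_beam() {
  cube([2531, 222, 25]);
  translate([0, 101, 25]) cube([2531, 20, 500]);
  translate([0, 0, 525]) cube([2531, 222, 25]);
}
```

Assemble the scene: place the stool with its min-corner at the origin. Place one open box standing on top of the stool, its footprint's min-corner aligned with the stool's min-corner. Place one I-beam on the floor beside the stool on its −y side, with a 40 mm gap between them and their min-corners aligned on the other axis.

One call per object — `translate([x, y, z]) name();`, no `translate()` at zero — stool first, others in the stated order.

stool();
translate([0, 0, 423]) open_box();
translate([0, -262, 0]) I_beam();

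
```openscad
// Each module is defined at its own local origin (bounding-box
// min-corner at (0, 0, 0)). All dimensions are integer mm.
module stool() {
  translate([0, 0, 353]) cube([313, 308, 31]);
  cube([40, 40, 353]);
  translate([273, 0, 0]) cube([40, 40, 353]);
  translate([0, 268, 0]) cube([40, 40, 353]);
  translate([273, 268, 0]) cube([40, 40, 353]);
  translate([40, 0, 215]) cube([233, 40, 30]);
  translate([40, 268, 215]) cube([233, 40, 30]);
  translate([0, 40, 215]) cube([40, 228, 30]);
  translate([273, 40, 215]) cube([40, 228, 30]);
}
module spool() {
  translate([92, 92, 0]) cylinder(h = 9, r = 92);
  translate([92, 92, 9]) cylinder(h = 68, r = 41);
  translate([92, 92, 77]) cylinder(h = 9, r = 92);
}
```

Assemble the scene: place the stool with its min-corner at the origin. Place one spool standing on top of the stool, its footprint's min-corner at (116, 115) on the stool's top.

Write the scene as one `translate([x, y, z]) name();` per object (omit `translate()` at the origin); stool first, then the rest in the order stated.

stool();
translate([116, 115, 384]) spool();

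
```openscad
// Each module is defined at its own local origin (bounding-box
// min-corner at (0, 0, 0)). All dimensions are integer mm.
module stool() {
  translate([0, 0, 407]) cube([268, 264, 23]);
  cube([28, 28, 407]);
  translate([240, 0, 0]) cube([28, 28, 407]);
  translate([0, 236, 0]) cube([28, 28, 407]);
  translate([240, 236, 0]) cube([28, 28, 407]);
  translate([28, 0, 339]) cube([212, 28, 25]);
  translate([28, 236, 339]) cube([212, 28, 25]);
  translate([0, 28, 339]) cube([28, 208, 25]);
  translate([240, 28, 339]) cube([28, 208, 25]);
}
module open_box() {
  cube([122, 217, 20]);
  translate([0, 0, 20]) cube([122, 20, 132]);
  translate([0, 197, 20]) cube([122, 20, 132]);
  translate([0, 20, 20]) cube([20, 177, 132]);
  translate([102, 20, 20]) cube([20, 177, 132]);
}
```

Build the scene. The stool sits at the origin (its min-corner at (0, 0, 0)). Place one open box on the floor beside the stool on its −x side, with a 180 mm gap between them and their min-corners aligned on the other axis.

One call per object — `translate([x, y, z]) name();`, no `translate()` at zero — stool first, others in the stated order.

stool();
translate([-302, 0, 0]) open_box();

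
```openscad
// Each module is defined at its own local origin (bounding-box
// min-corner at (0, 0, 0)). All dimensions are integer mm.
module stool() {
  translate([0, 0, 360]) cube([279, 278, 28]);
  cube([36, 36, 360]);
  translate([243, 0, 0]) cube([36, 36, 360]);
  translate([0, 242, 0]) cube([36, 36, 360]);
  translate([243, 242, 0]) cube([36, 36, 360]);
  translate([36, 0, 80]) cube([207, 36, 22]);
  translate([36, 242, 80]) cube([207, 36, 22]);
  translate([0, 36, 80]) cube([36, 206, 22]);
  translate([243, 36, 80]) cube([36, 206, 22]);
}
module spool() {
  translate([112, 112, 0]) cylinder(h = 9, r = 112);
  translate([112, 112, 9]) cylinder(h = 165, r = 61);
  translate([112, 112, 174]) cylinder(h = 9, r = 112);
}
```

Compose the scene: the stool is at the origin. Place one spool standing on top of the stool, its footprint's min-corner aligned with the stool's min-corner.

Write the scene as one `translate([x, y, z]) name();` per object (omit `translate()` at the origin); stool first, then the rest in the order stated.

stool();
translate([0, 0, 388]) spool();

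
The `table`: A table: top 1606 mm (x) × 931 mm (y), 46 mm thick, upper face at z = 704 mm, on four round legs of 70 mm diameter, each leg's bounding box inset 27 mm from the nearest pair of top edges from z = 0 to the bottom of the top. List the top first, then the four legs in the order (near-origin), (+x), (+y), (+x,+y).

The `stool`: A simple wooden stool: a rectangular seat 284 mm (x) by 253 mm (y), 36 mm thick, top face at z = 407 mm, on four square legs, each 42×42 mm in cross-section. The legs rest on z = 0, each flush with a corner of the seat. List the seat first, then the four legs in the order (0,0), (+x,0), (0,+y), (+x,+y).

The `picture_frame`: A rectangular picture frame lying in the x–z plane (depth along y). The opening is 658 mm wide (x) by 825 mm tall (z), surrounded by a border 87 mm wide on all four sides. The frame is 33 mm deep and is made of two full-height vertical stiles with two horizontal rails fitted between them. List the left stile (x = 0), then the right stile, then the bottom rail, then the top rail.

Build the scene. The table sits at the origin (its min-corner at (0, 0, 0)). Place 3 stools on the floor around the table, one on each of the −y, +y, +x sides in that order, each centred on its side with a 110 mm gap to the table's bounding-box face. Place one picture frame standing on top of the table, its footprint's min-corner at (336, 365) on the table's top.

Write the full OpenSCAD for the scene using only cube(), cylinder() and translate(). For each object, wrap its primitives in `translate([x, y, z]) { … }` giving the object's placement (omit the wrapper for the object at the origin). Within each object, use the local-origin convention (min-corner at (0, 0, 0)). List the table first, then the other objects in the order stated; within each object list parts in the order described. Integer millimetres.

translate([0, 0, 658]) cube([1606, 931, 46]);
translate([62, 62, 0]) cylinder(h = 658, r = 35);
translate([1544, 62, 0]) cylinder(h = 658, r = 35);
translate([62, 869, 0]) cylinder(h = 658, r = 35);
translate([1544, 869, 0]) cylinder(h = 658, r = 35);
translate([661, -363, 0]) {
  translate([0, 0, 371]) cube([284, 253, 36]);
  cube([42, 42, 371]);
  translate([242, 0, 0]) cube([42, 42, 371]);
  translate([0, 211, 0]) cube([42, 42, 371]);
  translate([242, 211, 0]) cube([42, 42, 371]);
}
translate([661, 1041, 0]) {
  translate([0, 0, 371]) cube([284, 253, 36]);
  cube([42, 42, 371]);
  translate([242, 0, 0]) cube([42, 42, 371]);
  translate([0, 211, 0]) cube([42, 42, 371]);
  translate([242, 211, 0]) cube([42, 42, 371]);
}
translate([1716, 339, 0]) {
  translate([0, 0, 371]) cube([284, 253, 36]);
  cube([42, 42, 371]);
  translate([242, 0, 0]) cube([42, 42, 371]);
  translate([0, 211, 0]) cube([42, 42, 371]);
  translate([242, 211, 0]) cube([42, 42, 371]);
}
translate([336, 365, 704]) {
  cube([87, 33, 999]);
  translate([745, 0, 0]) cube([87, 33, 999]);
  translate([87, 0, 0]) cube([658, 33, 87]);
  translate([87, 0, 912]) cube([658, 33, 87]);
}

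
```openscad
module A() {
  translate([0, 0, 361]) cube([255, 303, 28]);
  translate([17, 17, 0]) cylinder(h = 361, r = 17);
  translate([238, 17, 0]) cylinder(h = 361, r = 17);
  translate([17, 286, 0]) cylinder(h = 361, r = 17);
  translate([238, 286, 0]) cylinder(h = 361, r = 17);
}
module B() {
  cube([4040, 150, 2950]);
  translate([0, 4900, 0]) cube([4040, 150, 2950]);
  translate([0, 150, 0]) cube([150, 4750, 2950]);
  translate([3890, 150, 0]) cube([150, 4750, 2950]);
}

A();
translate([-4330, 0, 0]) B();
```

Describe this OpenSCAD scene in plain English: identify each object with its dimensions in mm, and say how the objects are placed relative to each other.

A is a four-legged stool. The seat is 255×303 mm, 28 mm thick, top at z = 389 mm. It stands on four round legs, each 34 mm in diameter, from z = 0 to the seat underside, each leg's axis is inset half a diameter from the nearest pair of seat edges (so the leg's bounding box is flush with the corner).

B is a box-shaped house frame (walls only): outside footprint 4040×5050 mm, wall height 2950 mm, wall thickness 150 mm. The two y-facing walls run the full x-width; the two x-facing walls fit between the inner faces of the y-facing walls.

The house frame is on the floor beside the stool on its −x side.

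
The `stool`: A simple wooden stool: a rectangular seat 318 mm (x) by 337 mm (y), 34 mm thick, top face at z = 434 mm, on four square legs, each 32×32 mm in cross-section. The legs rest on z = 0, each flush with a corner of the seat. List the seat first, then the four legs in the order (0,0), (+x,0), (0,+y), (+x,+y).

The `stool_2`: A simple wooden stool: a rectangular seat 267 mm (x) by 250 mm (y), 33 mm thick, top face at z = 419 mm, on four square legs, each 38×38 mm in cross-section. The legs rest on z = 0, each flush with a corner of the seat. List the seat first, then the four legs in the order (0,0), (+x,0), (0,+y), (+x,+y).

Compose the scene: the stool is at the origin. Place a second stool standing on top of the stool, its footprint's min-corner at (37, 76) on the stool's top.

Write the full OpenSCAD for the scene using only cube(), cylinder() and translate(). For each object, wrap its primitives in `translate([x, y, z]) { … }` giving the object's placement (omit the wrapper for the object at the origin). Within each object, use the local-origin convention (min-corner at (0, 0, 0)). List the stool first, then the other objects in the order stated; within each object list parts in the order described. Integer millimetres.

translate([0, 0, 400]) cube([318, 337, 34]);
cube([32, 32, 400]);
translate([286, 0, 0]) cube([32, 32, 400]);
translate([0, 305, 0]) cube([32, 32, 400]);
translate([286, 305, 0]) cube([32, 32, 400]);
translate([37, 76, 434]) {
  translate([0, 0, 386]) cube([267, 250, 33]);
  cube([38, 38, 386]);
  translate([229, 0, 0]) cube([38, 38, 386]);
  translate([0, 212, 0]) cube([38, 38, 386]);
  translate([229, 212, 0]) cube([38, 38, 386]);
}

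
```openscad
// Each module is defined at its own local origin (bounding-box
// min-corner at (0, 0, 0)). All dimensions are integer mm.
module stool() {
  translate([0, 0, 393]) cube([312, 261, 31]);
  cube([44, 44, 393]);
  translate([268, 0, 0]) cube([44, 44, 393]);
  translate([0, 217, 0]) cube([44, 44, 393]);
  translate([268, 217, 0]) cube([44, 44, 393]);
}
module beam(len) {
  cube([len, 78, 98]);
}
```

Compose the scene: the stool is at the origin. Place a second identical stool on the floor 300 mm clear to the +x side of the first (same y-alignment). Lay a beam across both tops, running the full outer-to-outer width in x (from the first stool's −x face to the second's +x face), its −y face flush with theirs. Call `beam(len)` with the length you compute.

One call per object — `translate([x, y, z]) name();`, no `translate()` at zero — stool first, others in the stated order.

stool();
translate([612, 0, 0]) stool();
translate([0, 0, 424]) beam(924);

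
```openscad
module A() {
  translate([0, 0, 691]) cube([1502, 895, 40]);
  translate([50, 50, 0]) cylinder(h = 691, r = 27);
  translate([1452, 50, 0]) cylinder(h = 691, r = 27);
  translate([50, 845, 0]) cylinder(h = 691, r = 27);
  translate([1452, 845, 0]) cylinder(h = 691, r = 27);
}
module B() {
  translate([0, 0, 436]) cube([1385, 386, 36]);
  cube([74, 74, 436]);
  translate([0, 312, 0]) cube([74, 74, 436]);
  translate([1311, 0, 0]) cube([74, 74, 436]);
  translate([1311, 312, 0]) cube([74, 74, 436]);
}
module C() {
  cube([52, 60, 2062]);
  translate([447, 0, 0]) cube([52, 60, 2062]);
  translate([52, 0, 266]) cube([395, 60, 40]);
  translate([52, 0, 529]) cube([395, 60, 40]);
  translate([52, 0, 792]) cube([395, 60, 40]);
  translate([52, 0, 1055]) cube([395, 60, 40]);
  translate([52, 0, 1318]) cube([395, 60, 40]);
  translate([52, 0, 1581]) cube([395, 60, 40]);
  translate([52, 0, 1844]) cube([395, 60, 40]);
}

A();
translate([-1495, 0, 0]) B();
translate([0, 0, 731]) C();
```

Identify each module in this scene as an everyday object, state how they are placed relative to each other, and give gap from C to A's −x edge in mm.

The ladder's min-x is at 0; the table's min-x is 0; gap = 0 mm.

A is a table. B is a bench. C is a ladder. The bench is on the floor beside the table on its −x side. The ladder is on top of the table. The gap from the ladder to the table's −x edge is 0 mm.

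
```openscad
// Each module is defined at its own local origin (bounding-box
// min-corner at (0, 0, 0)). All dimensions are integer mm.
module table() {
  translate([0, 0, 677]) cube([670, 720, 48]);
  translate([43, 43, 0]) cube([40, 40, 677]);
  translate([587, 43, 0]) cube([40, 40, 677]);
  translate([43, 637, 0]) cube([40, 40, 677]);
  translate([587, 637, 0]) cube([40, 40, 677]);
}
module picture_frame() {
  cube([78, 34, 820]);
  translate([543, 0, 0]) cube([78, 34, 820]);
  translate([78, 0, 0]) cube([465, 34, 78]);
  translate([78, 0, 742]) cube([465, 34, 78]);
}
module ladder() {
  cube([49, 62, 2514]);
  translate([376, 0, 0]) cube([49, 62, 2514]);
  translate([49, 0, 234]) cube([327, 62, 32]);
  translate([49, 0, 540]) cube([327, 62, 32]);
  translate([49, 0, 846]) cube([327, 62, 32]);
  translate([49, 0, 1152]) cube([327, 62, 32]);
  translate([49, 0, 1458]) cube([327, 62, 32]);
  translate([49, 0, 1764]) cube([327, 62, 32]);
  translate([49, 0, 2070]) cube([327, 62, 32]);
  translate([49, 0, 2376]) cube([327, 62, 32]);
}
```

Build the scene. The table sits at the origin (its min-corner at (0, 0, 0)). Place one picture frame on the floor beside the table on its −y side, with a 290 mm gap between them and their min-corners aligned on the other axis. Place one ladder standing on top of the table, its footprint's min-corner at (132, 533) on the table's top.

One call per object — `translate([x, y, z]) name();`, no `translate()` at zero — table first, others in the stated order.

table();
translate([0, -324, 0]) picture_frame();
translate([132, 533, 725]) ladder();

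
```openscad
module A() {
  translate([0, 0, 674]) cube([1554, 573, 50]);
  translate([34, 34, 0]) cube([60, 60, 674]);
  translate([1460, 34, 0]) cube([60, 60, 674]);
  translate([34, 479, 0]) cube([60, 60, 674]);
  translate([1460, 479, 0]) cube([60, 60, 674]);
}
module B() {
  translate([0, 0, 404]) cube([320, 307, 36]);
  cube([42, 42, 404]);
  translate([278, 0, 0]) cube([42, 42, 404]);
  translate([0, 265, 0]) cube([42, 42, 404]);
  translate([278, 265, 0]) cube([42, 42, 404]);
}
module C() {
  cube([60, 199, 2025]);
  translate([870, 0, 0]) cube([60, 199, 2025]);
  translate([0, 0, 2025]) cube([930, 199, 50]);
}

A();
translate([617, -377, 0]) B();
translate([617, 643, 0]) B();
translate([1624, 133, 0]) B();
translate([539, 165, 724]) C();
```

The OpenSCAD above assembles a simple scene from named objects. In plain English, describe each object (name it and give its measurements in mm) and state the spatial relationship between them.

A is a rectangular dining table. The top is 1554×573×50 mm with its upper surface at z = 724 mm. It stands on four 60×60 mm square legs, each inset 34 mm from the nearest pair of top edges, running from the floor to the underside of the top.

B is a four-legged stool. The seat is 320×307 mm, 36 mm thick, top at z = 440 mm. It stands on four square legs, each 42×42 mm in cross-section, from z = 0 to the seat underside, each flush with a corner of the seat.

C is a rectangular door frame: two vertical jambs of 60×199 mm section, 2025 mm tall, with a clear opening 810 mm wide between their inner faces. A header 50 mm tall and 199 mm deep lies on top of the jambs and spans the full outside width.

Three stools sit around the table at the −y, +y, +x sides. The door frame is on top of the table.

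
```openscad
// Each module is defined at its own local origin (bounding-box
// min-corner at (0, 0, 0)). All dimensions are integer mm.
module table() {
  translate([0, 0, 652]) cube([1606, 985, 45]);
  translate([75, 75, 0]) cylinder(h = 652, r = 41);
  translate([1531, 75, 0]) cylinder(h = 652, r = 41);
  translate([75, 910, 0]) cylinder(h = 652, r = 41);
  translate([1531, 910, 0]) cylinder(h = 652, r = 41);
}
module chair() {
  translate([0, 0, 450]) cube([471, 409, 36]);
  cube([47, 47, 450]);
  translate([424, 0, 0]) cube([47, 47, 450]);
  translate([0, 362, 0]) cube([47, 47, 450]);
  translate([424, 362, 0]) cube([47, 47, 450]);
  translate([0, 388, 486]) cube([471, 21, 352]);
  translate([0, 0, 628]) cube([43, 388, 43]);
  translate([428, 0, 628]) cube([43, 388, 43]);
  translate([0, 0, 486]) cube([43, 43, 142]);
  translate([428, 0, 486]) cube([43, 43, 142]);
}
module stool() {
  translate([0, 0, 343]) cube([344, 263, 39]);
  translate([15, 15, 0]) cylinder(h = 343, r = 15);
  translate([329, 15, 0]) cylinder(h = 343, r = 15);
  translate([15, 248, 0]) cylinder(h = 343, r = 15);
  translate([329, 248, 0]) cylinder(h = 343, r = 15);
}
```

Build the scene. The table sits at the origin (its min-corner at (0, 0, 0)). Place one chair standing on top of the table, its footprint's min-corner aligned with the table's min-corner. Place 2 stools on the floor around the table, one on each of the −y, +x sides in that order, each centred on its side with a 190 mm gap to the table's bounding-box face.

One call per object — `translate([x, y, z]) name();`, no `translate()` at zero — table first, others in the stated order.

table();
translate([0, 0, 697]) chair();
translate([631, -453, 0]) stool();
translate([1796, 361, 0]) stool();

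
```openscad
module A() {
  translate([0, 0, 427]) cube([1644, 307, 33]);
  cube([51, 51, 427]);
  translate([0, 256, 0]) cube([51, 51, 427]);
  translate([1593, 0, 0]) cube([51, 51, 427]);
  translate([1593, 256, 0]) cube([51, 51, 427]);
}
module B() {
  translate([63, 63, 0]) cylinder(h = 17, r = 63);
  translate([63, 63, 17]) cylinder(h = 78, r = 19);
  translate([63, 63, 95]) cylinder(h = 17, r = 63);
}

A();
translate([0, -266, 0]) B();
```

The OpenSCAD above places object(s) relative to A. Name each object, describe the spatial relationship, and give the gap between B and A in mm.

The spool's nearest face is 140 mm from the bench's −y face.

A is a bench. B is a spool. The spool is on the floor beside the bench on its −y side. The gap between the spool and the bench is 140 mm.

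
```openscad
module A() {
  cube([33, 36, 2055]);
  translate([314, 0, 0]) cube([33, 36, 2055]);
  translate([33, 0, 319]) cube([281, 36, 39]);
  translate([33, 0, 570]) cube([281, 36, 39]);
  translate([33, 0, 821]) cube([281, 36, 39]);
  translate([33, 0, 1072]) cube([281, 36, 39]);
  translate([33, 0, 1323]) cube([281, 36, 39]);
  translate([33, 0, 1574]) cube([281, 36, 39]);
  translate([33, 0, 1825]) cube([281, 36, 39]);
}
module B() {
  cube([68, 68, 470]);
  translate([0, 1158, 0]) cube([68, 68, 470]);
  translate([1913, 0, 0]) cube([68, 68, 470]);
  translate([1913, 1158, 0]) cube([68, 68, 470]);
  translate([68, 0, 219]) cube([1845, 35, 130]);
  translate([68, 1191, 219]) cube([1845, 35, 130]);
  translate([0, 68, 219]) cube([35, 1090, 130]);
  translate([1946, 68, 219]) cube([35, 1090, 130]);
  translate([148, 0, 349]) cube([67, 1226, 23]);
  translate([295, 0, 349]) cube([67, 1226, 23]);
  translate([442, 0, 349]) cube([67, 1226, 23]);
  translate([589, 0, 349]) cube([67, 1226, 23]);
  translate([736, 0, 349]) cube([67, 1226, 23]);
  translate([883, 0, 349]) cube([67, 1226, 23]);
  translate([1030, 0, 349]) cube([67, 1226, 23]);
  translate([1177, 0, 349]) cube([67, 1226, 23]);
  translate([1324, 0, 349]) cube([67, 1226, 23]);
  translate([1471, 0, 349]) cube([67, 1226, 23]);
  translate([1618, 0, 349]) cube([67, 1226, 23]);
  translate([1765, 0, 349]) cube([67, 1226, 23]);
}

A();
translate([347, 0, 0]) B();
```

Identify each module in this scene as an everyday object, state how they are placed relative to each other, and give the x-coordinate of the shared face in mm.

The ladder's +x face and the bed frame's −x face are both at x = 347 mm.

A is a ladder. B is a bed frame. The bed frame is against the ladder's +x side, with their −y faces flush. The x-coordinate of the shared face is 347 mm.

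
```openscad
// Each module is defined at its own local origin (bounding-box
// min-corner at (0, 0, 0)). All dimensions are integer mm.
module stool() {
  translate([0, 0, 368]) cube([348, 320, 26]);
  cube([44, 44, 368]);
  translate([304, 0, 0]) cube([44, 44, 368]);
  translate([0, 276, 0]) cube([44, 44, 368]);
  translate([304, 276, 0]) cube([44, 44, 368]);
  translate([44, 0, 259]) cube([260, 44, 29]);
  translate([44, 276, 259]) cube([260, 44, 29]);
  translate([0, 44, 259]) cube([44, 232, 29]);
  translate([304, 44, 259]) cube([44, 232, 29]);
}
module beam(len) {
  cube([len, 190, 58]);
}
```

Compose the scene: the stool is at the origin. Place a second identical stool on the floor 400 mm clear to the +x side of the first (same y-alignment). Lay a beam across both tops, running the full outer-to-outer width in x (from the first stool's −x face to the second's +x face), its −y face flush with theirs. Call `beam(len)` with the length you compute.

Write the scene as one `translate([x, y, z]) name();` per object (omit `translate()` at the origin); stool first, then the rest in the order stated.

stool();
translate([748, 0, 0]) stool();
translate([0, 0, 394]) beam(1096);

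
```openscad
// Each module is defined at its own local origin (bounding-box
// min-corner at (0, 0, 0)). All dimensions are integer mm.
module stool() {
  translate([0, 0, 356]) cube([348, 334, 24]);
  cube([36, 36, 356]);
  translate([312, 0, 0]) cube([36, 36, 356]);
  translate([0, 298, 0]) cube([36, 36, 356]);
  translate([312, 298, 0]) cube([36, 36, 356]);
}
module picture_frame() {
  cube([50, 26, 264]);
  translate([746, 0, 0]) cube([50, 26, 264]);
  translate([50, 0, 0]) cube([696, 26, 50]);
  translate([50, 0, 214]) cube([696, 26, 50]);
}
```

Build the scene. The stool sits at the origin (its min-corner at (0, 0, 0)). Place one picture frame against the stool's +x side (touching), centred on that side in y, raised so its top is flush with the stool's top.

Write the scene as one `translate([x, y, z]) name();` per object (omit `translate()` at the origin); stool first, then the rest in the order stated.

stool();
translate([348, 154, 116]) picture_frame();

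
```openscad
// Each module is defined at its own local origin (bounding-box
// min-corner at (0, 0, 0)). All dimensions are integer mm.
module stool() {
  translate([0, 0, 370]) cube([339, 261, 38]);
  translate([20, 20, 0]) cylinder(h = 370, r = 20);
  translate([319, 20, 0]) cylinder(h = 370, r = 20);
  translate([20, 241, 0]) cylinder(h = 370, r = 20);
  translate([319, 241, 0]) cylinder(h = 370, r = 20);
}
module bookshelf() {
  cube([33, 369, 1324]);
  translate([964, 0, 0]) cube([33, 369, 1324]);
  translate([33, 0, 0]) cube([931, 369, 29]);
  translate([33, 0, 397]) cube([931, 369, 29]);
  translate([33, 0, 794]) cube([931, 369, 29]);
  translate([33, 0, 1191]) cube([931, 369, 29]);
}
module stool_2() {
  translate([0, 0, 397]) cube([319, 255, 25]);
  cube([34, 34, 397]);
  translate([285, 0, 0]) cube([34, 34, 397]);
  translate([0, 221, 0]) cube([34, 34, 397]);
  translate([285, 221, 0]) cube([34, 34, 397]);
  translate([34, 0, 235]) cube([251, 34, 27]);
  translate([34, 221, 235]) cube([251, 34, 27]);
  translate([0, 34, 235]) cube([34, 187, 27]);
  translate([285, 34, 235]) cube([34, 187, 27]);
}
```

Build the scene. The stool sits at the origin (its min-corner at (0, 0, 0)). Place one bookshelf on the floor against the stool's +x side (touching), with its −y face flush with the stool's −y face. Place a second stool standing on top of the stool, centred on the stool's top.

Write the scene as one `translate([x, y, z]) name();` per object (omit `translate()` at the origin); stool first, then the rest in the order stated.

stool();
translate([339, 0, 0]) bookshelf();
translate([10, 3, 408]) stool_2();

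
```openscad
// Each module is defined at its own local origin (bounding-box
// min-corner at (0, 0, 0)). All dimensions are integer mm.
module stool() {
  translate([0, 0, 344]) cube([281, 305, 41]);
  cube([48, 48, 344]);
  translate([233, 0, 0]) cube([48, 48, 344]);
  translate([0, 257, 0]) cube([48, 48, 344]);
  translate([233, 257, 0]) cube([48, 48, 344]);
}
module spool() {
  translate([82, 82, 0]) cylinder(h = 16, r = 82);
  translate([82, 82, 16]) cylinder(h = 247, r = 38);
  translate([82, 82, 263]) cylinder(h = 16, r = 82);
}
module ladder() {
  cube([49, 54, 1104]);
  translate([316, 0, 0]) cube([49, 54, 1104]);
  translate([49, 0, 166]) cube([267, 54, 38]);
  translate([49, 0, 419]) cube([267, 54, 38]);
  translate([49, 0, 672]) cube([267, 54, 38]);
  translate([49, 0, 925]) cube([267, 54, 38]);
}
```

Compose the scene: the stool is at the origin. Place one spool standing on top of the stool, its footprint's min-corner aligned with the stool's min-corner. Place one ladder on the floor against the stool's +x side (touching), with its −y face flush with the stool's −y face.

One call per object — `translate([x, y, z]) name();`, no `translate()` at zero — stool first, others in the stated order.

stool();
translate([0, 0, 385]) spool();
translate([281, 0, 0]) ladder();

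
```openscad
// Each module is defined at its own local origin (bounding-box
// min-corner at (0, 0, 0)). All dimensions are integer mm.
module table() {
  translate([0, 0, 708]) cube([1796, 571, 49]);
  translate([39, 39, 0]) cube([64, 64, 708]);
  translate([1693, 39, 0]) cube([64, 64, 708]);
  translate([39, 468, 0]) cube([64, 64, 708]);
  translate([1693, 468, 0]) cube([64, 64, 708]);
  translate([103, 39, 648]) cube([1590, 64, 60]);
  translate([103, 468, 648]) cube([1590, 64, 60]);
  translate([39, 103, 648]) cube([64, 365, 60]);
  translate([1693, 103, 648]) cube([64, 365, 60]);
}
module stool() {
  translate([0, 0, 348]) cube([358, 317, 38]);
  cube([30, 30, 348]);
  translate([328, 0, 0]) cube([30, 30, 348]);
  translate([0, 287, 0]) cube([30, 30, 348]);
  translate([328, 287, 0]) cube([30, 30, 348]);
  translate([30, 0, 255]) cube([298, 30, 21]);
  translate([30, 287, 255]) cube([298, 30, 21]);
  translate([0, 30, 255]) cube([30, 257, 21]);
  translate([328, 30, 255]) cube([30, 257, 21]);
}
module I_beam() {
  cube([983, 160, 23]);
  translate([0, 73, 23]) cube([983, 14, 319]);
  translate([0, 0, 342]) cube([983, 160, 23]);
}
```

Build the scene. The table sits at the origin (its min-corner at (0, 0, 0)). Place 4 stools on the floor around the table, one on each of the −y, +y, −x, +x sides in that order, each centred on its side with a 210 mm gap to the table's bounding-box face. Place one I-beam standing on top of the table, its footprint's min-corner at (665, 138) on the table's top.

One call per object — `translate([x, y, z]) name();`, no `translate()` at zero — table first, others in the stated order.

table();
translate([719, -527, 0]) stool();
translate([719, 781, 0]) stool();
translate([-568, 127, 0]) stool();
translate([2006, 127, 0]) stool();
translate([665, 138, 757]) I_beam();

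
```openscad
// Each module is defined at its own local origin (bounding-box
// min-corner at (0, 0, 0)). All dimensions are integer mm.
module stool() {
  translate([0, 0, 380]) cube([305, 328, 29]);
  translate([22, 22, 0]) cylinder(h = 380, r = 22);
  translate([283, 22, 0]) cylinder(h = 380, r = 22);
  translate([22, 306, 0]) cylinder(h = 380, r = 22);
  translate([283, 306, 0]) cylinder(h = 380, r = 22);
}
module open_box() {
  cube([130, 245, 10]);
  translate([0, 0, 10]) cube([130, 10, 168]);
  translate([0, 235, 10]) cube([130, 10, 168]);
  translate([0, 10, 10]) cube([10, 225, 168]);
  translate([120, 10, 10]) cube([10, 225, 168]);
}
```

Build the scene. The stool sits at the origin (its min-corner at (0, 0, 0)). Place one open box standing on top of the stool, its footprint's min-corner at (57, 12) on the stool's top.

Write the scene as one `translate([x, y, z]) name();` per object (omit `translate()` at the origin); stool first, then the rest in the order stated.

stool();
translate([57, 12, 409]) open_box();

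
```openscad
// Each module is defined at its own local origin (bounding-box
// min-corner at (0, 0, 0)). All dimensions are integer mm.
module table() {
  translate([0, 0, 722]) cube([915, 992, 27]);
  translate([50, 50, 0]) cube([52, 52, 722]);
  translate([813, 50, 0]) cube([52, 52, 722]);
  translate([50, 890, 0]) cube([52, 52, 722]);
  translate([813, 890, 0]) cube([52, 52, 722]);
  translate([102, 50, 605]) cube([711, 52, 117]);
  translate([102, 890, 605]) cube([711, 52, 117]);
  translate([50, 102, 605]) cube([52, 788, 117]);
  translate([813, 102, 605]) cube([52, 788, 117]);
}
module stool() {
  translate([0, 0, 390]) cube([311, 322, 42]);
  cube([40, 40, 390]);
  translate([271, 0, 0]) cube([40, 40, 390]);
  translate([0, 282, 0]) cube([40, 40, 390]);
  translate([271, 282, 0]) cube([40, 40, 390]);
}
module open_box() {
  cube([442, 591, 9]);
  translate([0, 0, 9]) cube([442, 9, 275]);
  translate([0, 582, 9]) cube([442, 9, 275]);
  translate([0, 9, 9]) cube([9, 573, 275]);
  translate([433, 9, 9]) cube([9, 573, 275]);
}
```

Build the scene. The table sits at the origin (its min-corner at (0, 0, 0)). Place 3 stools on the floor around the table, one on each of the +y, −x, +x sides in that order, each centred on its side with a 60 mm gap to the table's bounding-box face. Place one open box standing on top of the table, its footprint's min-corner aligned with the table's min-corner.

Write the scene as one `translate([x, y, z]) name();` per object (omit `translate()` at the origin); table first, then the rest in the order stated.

table();
translate([302, 1052, 0]) stool();
translate([-371, 335, 0]) stool();
translate([975, 335, 0]) stool();
translate([0, 0, 749]) open_box();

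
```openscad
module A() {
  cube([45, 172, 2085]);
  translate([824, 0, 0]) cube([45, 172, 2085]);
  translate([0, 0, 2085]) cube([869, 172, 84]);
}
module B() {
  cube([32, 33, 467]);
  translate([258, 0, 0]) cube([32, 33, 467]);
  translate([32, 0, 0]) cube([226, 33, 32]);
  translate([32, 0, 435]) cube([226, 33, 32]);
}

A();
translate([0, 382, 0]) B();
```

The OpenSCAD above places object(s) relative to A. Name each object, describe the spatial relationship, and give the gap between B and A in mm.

A is a door frame. B is a picture frame. The picture frame is on the floor beside the door frame on its +y side. The gap between the picture frame and the door frame is 210 mm.

The picture frame's nearest face is 210 mm from the door frame's +y face.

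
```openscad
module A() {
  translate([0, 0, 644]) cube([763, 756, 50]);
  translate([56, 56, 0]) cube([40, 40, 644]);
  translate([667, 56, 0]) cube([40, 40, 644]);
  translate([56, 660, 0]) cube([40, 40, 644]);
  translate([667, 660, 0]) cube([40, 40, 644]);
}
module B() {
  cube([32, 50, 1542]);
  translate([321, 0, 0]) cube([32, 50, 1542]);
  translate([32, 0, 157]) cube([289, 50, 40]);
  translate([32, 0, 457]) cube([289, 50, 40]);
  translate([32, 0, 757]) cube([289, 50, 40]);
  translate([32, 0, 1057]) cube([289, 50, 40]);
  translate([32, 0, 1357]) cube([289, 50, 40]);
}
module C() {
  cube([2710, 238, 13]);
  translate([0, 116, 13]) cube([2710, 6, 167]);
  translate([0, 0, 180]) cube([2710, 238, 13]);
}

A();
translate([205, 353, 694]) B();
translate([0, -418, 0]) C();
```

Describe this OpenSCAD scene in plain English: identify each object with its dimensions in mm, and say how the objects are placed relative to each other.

A is a table: top 763 mm (x) × 756 mm (y), 50 mm thick, upper face at z = 694 mm, on four 40×40 mm square legs, each inset 56 mm from the nearest pair of top edges, running from z = 0 to the bottom of the top.

B is a wooden ladder with two side rails of 32×50 mm section and 1542 mm height, set 353 mm apart overall. Between them run 5 rectangular rungs (50 mm deep, 40 mm thick), front faces flush with the rails' −y face. The bottom of the first rung is 157 mm above the floor and each subsequent rung is 300 mm higher than the one below.

C is an I-beam lying along x, 2710 mm long. Overall section height 193 mm. Two flanges 238 mm wide (y) and 13 mm thick, one on the floor and one at the top; a web 6 mm thick runs between them, centred on the flange width.

The ladder is on top of the table, centred. The I-beam is on the floor beside the table on its −y side.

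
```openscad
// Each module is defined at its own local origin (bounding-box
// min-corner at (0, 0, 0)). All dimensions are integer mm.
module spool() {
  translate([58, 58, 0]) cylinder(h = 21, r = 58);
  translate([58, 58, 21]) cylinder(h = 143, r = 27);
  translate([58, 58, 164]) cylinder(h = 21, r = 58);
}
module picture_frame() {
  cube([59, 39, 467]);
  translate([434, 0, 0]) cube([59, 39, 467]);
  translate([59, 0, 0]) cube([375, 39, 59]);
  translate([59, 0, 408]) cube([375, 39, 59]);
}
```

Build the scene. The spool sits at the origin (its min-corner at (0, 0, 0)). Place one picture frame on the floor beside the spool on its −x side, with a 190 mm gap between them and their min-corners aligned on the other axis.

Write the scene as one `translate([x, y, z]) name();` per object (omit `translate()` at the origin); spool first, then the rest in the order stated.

spool();
translate([-683, 0, 0]) picture_frame();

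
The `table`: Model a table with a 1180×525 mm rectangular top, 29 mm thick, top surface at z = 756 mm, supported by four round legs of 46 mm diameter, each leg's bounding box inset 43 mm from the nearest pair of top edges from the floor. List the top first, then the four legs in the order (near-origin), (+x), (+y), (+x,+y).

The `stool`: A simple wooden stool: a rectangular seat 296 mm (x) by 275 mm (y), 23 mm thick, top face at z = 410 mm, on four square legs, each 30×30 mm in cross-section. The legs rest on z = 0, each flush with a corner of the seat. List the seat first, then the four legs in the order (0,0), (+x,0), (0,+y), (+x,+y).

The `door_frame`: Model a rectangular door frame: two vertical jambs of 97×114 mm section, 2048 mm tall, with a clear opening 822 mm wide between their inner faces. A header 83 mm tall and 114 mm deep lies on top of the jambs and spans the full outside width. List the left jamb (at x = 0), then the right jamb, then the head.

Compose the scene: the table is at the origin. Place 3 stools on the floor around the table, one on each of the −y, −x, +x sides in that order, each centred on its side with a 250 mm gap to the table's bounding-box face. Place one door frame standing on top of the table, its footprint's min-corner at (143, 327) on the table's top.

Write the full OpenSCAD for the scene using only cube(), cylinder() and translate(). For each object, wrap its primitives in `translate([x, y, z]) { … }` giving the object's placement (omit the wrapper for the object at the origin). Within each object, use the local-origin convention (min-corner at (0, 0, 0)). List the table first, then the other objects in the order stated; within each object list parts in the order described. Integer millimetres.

translate([0, 0, 727]) cube([1180, 525, 29]);
translate([66, 66, 0]) cylinder(h = 727, r = 23);
translate([1114, 66, 0]) cylinder(h = 727, r = 23);
translate([66, 459, 0]) cylinder(h = 727, r = 23);
translate([1114, 459, 0]) cylinder(h = 727, r = 23);
translate([442, -525, 0]) {
  translate([0, 0, 387]) cube([296, 275, 23]);
  cube([30, 30, 387]);
  translate([266, 0, 0]) cube([30, 30, 387]);
  translate([0, 245, 0]) cube([30, 30, 387]);
  translate([266, 245, 0]) cube([30, 30, 387]);
}
translate([-546, 125, 0]) {
  translate([0, 0, 387]) cube([296, 275, 23]);
  cube([30, 30, 387]);
  translate([266, 0, 0]) cube([30, 30, 387]);
  translate([0, 245, 0]) cube([30, 30, 387]);
  translate([266, 245, 0]) cube([30, 30, 387]);
}
translate([1430, 125, 0]) {
  translate([0, 0, 387]) cube([296, 275, 23]);
  cube([30, 30, 387]);
  translate([266, 0, 0]) cube([30, 30, 387]);
  translate([0, 245, 0]) cube([30, 30, 387]);
  translate([266, 245, 0]) cube([30, 30, 387]);
}
translate([143, 327, 756]) {
  cube([97, 114, 2048]);
  translate([919, 0, 0]) cube([97, 114, 2048]);
  translate([0, 0, 2048]) cube([1016, 114, 83]);
}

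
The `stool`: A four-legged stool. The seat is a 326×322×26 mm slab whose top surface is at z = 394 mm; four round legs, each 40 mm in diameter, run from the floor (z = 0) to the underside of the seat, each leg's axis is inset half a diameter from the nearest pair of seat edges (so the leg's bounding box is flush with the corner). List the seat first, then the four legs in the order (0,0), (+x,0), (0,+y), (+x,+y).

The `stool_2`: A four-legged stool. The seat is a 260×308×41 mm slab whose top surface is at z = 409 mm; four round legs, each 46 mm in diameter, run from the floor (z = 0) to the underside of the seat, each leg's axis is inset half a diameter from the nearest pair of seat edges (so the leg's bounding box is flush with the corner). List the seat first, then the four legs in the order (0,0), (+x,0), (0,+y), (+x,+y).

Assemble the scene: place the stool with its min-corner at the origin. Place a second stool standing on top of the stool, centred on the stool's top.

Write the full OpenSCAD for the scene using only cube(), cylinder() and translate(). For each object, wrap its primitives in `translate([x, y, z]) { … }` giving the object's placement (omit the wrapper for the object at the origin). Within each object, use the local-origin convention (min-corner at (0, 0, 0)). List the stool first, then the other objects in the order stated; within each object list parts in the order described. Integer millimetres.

translate([0, 0, 368]) cube([326, 322, 26]);
translate([20, 20, 0]) cylinder(h = 368, r = 20);
translate([306, 20, 0]) cylinder(h = 368, r = 20);
translate([20, 302, 0]) cylinder(h = 368, r = 20);
translate([306, 302, 0]) cylinder(h = 368, r = 20);
translate([33, 7, 394]) {
  translate([0, 0, 368]) cube([260, 308, 41]);
  translate([23, 23, 0]) cylinder(h = 368, r = 23);
  translate([237, 23, 0]) cylinder(h = 368, r = 23);
  translate([23, 285, 0]) cylinder(h = 368, r = 23);
  translate([237, 285, 0]) cylinder(h = 368, r = 23);
}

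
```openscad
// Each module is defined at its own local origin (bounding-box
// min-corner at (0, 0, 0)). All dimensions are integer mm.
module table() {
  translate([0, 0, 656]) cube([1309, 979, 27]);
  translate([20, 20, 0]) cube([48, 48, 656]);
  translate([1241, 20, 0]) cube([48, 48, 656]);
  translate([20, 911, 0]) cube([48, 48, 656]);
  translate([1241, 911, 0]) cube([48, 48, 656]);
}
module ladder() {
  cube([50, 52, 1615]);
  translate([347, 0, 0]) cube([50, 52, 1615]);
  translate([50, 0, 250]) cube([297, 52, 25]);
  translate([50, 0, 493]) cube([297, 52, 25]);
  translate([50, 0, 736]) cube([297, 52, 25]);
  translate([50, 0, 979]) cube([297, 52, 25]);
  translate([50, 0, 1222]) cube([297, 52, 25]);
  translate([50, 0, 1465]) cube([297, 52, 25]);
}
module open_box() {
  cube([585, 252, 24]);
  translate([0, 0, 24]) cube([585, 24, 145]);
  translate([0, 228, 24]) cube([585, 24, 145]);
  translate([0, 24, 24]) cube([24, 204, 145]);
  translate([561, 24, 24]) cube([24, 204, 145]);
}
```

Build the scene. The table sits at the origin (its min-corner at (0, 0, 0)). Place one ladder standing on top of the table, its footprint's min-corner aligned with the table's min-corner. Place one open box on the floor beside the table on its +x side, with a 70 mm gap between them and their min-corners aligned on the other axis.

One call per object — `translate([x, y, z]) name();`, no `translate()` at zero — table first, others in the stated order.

table();
translate([0, 0, 683]) ladder();
translate([1379, 0, 0]) open_box();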